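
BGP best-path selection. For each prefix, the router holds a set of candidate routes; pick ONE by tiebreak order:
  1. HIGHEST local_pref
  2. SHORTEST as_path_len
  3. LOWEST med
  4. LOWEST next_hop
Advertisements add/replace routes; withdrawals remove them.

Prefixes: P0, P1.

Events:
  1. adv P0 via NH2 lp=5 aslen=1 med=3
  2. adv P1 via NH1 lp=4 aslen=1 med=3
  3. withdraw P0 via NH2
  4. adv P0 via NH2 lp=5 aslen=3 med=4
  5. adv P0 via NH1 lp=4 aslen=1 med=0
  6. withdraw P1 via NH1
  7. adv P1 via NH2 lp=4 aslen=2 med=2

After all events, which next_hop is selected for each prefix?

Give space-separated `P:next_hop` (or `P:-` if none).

Answer: P0:NH2 P1:NH2

Derivation:
Op 1: best P0=NH2 P1=-
Op 2: best P0=NH2 P1=NH1
Op 3: best P0=- P1=NH1
Op 4: best P0=NH2 P1=NH1
Op 5: best P0=NH2 P1=NH1
Op 6: best P0=NH2 P1=-
Op 7: best P0=NH2 P1=NH2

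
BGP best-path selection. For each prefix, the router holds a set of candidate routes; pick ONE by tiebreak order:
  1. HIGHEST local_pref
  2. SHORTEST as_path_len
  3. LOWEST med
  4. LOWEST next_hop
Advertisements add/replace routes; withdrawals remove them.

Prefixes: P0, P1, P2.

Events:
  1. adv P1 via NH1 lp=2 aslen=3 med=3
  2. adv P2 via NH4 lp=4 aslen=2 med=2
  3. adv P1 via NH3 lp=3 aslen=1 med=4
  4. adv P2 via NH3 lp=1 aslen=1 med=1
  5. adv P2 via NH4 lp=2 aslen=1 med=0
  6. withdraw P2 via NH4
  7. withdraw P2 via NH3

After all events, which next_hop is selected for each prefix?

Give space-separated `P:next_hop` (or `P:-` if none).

Op 1: best P0=- P1=NH1 P2=-
Op 2: best P0=- P1=NH1 P2=NH4
Op 3: best P0=- P1=NH3 P2=NH4
Op 4: best P0=- P1=NH3 P2=NH4
Op 5: best P0=- P1=NH3 P2=NH4
Op 6: best P0=- P1=NH3 P2=NH3
Op 7: best P0=- P1=NH3 P2=-

Answer: P0:- P1:NH3 P2:-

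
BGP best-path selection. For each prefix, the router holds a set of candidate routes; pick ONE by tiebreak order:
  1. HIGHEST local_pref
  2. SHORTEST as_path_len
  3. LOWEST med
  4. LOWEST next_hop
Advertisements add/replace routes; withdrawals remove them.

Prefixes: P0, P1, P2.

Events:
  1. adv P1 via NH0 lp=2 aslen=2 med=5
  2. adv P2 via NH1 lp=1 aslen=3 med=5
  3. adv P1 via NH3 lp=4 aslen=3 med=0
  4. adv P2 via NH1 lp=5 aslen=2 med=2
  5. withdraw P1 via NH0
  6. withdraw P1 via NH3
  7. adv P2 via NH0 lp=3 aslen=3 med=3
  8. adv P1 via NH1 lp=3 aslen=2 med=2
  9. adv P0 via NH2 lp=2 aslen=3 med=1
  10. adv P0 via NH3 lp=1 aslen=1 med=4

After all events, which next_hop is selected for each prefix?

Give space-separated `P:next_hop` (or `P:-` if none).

Answer: P0:NH2 P1:NH1 P2:NH1

Derivation:
Op 1: best P0=- P1=NH0 P2=-
Op 2: best P0=- P1=NH0 P2=NH1
Op 3: best P0=- P1=NH3 P2=NH1
Op 4: best P0=- P1=NH3 P2=NH1
Op 5: best P0=- P1=NH3 P2=NH1
Op 6: best P0=- P1=- P2=NH1
Op 7: best P0=- P1=- P2=NH1
Op 8: best P0=- P1=NH1 P2=NH1
Op 9: best P0=NH2 P1=NH1 P2=NH1
Op 10: best P0=NH2 P1=NH1 P2=NH1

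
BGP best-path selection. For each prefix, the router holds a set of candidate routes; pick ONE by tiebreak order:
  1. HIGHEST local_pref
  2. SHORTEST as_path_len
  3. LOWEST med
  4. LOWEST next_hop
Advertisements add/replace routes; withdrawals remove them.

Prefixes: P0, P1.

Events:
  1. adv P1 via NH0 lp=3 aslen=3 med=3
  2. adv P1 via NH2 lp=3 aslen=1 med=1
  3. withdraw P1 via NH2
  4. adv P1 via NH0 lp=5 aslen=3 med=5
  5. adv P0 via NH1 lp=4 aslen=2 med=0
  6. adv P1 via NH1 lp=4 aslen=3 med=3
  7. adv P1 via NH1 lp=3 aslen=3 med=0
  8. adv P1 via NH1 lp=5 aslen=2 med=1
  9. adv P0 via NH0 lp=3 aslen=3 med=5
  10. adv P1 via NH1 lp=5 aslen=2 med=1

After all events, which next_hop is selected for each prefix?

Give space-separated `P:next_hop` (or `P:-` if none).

Op 1: best P0=- P1=NH0
Op 2: best P0=- P1=NH2
Op 3: best P0=- P1=NH0
Op 4: best P0=- P1=NH0
Op 5: best P0=NH1 P1=NH0
Op 6: best P0=NH1 P1=NH0
Op 7: best P0=NH1 P1=NH0
Op 8: best P0=NH1 P1=NH1
Op 9: best P0=NH1 P1=NH1
Op 10: best P0=NH1 P1=NH1

Answer: P0:NH1 P1:NH1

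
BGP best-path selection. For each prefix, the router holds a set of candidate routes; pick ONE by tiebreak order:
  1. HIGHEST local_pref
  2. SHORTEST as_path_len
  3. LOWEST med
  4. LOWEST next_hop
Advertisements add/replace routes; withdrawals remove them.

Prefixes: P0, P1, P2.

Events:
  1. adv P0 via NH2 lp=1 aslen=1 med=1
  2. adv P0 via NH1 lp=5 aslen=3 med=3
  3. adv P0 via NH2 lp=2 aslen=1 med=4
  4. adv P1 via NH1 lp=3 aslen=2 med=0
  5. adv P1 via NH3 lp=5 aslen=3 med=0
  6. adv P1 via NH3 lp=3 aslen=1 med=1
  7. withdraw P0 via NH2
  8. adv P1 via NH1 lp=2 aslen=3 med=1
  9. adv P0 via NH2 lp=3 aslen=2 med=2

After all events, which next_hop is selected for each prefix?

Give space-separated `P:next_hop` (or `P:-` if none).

Op 1: best P0=NH2 P1=- P2=-
Op 2: best P0=NH1 P1=- P2=-
Op 3: best P0=NH1 P1=- P2=-
Op 4: best P0=NH1 P1=NH1 P2=-
Op 5: best P0=NH1 P1=NH3 P2=-
Op 6: best P0=NH1 P1=NH3 P2=-
Op 7: best P0=NH1 P1=NH3 P2=-
Op 8: best P0=NH1 P1=NH3 P2=-
Op 9: best P0=NH1 P1=NH3 P2=-

Answer: P0:NH1 P1:NH3 P2:-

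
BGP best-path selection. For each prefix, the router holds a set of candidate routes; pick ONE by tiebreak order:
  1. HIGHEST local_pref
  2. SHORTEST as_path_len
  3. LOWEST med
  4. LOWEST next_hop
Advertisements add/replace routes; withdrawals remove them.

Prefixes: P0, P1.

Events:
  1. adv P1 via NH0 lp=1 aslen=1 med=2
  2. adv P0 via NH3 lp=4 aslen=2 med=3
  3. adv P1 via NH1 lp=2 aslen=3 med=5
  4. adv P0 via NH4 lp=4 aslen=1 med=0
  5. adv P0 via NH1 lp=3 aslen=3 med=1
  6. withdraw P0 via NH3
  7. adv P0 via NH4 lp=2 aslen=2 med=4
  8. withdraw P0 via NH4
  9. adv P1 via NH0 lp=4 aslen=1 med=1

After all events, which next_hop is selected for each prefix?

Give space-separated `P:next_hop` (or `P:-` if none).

Answer: P0:NH1 P1:NH0

Derivation:
Op 1: best P0=- P1=NH0
Op 2: best P0=NH3 P1=NH0
Op 3: best P0=NH3 P1=NH1
Op 4: best P0=NH4 P1=NH1
Op 5: best P0=NH4 P1=NH1
Op 6: best P0=NH4 P1=NH1
Op 7: best P0=NH1 P1=NH1
Op 8: best P0=NH1 P1=NH1
Op 9: best P0=NH1 P1=NH0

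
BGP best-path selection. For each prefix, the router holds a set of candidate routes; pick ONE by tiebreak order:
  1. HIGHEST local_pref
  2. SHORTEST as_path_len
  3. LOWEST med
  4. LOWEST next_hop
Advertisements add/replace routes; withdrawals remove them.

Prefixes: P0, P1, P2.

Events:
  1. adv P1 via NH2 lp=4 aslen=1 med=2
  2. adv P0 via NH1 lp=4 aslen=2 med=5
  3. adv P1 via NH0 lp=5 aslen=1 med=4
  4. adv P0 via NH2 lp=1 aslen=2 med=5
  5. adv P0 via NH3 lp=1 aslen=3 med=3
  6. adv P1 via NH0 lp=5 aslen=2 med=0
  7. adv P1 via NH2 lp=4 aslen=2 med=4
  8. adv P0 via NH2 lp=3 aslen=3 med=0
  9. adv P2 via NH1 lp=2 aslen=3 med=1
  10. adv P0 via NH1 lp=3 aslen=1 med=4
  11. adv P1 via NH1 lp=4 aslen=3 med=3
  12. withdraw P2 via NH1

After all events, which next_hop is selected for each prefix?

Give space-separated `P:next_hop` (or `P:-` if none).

Answer: P0:NH1 P1:NH0 P2:-

Derivation:
Op 1: best P0=- P1=NH2 P2=-
Op 2: best P0=NH1 P1=NH2 P2=-
Op 3: best P0=NH1 P1=NH0 P2=-
Op 4: best P0=NH1 P1=NH0 P2=-
Op 5: best P0=NH1 P1=NH0 P2=-
Op 6: best P0=NH1 P1=NH0 P2=-
Op 7: best P0=NH1 P1=NH0 P2=-
Op 8: best P0=NH1 P1=NH0 P2=-
Op 9: best P0=NH1 P1=NH0 P2=NH1
Op 10: best P0=NH1 P1=NH0 P2=NH1
Op 11: best P0=NH1 P1=NH0 P2=NH1
Op 12: best P0=NH1 P1=NH0 P2=-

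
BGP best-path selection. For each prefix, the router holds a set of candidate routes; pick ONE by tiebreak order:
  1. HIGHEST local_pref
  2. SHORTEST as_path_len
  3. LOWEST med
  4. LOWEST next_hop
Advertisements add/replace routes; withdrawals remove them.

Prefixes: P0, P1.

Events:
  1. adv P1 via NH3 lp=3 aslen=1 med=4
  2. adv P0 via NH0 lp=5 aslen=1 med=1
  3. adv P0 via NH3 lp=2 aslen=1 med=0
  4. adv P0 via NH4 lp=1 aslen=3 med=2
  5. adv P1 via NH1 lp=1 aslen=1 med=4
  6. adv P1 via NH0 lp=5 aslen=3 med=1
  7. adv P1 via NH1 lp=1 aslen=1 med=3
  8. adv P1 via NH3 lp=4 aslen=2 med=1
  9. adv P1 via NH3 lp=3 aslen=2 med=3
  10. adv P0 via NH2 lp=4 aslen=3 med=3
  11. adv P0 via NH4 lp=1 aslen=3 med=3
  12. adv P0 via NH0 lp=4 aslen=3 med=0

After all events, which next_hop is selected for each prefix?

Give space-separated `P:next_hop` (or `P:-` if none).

Op 1: best P0=- P1=NH3
Op 2: best P0=NH0 P1=NH3
Op 3: best P0=NH0 P1=NH3
Op 4: best P0=NH0 P1=NH3
Op 5: best P0=NH0 P1=NH3
Op 6: best P0=NH0 P1=NH0
Op 7: best P0=NH0 P1=NH0
Op 8: best P0=NH0 P1=NH0
Op 9: best P0=NH0 P1=NH0
Op 10: best P0=NH0 P1=NH0
Op 11: best P0=NH0 P1=NH0
Op 12: best P0=NH0 P1=NH0

Answer: P0:NH0 P1:NH0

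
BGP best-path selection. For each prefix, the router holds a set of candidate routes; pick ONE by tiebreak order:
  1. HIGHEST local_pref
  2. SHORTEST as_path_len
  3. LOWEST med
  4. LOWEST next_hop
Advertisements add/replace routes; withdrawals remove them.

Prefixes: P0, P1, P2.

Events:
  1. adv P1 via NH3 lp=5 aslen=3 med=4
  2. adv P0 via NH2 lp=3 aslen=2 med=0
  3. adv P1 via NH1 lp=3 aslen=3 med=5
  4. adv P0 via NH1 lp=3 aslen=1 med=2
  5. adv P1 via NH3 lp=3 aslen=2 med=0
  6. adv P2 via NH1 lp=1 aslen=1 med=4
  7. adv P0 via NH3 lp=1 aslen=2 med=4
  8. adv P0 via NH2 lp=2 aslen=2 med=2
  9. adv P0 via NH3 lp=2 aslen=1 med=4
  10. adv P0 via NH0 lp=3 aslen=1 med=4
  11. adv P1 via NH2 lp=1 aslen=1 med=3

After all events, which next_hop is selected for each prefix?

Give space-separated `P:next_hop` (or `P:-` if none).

Answer: P0:NH1 P1:NH3 P2:NH1

Derivation:
Op 1: best P0=- P1=NH3 P2=-
Op 2: best P0=NH2 P1=NH3 P2=-
Op 3: best P0=NH2 P1=NH3 P2=-
Op 4: best P0=NH1 P1=NH3 P2=-
Op 5: best P0=NH1 P1=NH3 P2=-
Op 6: best P0=NH1 P1=NH3 P2=NH1
Op 7: best P0=NH1 P1=NH3 P2=NH1
Op 8: best P0=NH1 P1=NH3 P2=NH1
Op 9: best P0=NH1 P1=NH3 P2=NH1
Op 10: best P0=NH1 P1=NH3 P2=NH1
Op 11: best P0=NH1 P1=NH3 P2=NH1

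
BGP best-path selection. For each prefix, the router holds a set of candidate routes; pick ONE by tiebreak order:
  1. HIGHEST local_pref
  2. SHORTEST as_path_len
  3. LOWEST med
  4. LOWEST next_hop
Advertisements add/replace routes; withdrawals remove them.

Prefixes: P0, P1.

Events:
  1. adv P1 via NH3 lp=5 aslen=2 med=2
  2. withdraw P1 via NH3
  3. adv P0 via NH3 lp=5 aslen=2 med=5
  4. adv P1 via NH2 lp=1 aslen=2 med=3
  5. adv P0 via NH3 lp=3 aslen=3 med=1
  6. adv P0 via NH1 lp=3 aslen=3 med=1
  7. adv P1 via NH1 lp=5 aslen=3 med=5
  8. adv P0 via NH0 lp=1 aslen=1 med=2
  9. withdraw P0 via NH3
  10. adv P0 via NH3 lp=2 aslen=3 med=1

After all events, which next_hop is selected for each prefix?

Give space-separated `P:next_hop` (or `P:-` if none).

Op 1: best P0=- P1=NH3
Op 2: best P0=- P1=-
Op 3: best P0=NH3 P1=-
Op 4: best P0=NH3 P1=NH2
Op 5: best P0=NH3 P1=NH2
Op 6: best P0=NH1 P1=NH2
Op 7: best P0=NH1 P1=NH1
Op 8: best P0=NH1 P1=NH1
Op 9: best P0=NH1 P1=NH1
Op 10: best P0=NH1 P1=NH1

Answer: P0:NH1 P1:NH1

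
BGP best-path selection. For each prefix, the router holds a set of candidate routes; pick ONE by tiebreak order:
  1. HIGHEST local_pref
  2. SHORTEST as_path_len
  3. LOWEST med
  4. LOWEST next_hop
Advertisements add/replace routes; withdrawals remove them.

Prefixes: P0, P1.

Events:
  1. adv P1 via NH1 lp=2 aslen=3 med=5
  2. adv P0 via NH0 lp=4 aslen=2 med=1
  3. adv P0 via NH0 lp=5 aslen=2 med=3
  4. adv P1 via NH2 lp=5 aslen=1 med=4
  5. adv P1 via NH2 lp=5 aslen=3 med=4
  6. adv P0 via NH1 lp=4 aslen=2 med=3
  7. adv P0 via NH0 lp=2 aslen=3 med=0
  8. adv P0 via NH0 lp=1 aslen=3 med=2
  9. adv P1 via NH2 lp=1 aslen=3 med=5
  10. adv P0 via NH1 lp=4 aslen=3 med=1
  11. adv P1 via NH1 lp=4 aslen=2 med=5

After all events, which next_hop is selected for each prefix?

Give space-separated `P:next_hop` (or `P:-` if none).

Answer: P0:NH1 P1:NH1

Derivation:
Op 1: best P0=- P1=NH1
Op 2: best P0=NH0 P1=NH1
Op 3: best P0=NH0 P1=NH1
Op 4: best P0=NH0 P1=NH2
Op 5: best P0=NH0 P1=NH2
Op 6: best P0=NH0 P1=NH2
Op 7: best P0=NH1 P1=NH2
Op 8: best P0=NH1 P1=NH2
Op 9: best P0=NH1 P1=NH1
Op 10: best P0=NH1 P1=NH1
Op 11: best P0=NH1 P1=NH1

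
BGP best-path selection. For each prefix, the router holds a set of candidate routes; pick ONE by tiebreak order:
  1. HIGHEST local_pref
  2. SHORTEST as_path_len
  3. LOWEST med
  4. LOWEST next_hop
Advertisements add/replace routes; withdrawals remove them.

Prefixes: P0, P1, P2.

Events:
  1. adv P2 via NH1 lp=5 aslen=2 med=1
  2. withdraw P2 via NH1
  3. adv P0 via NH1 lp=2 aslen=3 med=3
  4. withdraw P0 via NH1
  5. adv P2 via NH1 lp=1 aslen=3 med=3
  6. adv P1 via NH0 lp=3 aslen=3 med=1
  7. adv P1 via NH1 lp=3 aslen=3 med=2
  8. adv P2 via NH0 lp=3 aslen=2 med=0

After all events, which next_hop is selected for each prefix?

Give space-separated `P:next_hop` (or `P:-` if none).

Op 1: best P0=- P1=- P2=NH1
Op 2: best P0=- P1=- P2=-
Op 3: best P0=NH1 P1=- P2=-
Op 4: best P0=- P1=- P2=-
Op 5: best P0=- P1=- P2=NH1
Op 6: best P0=- P1=NH0 P2=NH1
Op 7: best P0=- P1=NH0 P2=NH1
Op 8: best P0=- P1=NH0 P2=NH0

Answer: P0:- P1:NH0 P2:NH0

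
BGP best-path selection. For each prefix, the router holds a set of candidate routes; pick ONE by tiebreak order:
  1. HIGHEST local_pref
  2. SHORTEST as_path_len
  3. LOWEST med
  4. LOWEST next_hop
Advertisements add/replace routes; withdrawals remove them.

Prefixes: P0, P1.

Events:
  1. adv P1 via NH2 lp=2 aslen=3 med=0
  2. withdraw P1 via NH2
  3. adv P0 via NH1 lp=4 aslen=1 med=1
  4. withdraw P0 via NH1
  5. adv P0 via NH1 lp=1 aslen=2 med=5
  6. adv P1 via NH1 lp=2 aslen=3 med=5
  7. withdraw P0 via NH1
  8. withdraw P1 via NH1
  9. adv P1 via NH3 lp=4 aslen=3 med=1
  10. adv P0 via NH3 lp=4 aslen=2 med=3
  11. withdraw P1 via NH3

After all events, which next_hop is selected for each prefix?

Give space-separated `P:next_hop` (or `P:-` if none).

Answer: P0:NH3 P1:-

Derivation:
Op 1: best P0=- P1=NH2
Op 2: best P0=- P1=-
Op 3: best P0=NH1 P1=-
Op 4: best P0=- P1=-
Op 5: best P0=NH1 P1=-
Op 6: best P0=NH1 P1=NH1
Op 7: best P0=- P1=NH1
Op 8: best P0=- P1=-
Op 9: best P0=- P1=NH3
Op 10: best P0=NH3 P1=NH3
Op 11: best P0=NH3 P1=-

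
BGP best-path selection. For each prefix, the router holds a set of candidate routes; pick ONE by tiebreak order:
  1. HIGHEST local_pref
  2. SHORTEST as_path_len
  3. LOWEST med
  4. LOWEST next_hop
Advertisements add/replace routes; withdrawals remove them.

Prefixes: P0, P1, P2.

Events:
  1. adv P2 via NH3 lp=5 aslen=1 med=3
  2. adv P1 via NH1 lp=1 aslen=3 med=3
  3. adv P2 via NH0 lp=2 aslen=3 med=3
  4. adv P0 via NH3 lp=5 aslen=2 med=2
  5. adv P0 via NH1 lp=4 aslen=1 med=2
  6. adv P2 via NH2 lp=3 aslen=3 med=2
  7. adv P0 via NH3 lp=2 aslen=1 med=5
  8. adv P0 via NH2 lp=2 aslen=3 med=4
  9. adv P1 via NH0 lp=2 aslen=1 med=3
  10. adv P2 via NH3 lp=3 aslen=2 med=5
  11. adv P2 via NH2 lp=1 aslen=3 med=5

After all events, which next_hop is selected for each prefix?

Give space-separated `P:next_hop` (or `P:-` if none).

Op 1: best P0=- P1=- P2=NH3
Op 2: best P0=- P1=NH1 P2=NH3
Op 3: best P0=- P1=NH1 P2=NH3
Op 4: best P0=NH3 P1=NH1 P2=NH3
Op 5: best P0=NH3 P1=NH1 P2=NH3
Op 6: best P0=NH3 P1=NH1 P2=NH3
Op 7: best P0=NH1 P1=NH1 P2=NH3
Op 8: best P0=NH1 P1=NH1 P2=NH3
Op 9: best P0=NH1 P1=NH0 P2=NH3
Op 10: best P0=NH1 P1=NH0 P2=NH3
Op 11: best P0=NH1 P1=NH0 P2=NH3

Answer: P0:NH1 P1:NH0 P2:NH3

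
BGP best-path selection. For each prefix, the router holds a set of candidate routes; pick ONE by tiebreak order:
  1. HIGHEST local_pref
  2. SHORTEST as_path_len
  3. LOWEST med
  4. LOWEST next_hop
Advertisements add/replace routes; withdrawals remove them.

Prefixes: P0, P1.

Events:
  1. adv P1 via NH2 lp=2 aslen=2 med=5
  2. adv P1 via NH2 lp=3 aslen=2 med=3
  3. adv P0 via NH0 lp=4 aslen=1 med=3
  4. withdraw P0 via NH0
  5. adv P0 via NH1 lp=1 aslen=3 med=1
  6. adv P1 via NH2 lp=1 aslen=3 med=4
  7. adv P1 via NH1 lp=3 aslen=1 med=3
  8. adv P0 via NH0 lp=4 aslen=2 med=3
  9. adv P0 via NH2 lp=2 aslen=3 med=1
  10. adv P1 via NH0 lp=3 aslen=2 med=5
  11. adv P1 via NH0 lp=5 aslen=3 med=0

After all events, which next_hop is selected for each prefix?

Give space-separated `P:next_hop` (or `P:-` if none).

Answer: P0:NH0 P1:NH0

Derivation:
Op 1: best P0=- P1=NH2
Op 2: best P0=- P1=NH2
Op 3: best P0=NH0 P1=NH2
Op 4: best P0=- P1=NH2
Op 5: best P0=NH1 P1=NH2
Op 6: best P0=NH1 P1=NH2
Op 7: best P0=NH1 P1=NH1
Op 8: best P0=NH0 P1=NH1
Op 9: best P0=NH0 P1=NH1
Op 10: best P0=NH0 P1=NH1
Op 11: best P0=NH0 P1=NH0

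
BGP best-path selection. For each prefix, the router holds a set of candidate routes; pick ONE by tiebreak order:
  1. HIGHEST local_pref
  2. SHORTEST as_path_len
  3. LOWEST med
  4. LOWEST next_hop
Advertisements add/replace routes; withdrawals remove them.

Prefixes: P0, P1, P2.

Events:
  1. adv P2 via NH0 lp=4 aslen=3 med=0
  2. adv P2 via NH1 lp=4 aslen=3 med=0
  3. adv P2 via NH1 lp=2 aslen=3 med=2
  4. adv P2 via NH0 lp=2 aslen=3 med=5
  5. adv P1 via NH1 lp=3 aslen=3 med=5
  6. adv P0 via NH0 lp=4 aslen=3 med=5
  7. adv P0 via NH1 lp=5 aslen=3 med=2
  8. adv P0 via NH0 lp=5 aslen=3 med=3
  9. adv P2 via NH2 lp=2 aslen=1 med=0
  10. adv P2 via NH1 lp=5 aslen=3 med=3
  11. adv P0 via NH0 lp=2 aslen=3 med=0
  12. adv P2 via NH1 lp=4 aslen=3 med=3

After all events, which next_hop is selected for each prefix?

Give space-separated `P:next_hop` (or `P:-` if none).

Answer: P0:NH1 P1:NH1 P2:NH1

Derivation:
Op 1: best P0=- P1=- P2=NH0
Op 2: best P0=- P1=- P2=NH0
Op 3: best P0=- P1=- P2=NH0
Op 4: best P0=- P1=- P2=NH1
Op 5: best P0=- P1=NH1 P2=NH1
Op 6: best P0=NH0 P1=NH1 P2=NH1
Op 7: best P0=NH1 P1=NH1 P2=NH1
Op 8: best P0=NH1 P1=NH1 P2=NH1
Op 9: best P0=NH1 P1=NH1 P2=NH2
Op 10: best P0=NH1 P1=NH1 P2=NH1
Op 11: best P0=NH1 P1=NH1 P2=NH1
Op 12: best P0=NH1 P1=NH1 P2=NH1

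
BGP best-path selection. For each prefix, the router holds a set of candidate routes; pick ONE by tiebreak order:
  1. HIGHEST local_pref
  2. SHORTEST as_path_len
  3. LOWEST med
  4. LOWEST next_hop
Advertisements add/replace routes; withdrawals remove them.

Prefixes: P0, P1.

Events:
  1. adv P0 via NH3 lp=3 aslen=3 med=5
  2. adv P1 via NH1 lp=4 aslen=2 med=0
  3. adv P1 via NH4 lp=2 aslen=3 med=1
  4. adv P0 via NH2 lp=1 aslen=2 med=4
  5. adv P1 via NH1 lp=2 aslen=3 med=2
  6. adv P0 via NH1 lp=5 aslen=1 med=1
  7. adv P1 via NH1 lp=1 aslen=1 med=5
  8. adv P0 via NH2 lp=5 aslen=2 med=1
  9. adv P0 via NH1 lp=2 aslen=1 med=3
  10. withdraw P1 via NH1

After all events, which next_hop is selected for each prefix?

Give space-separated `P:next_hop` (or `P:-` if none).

Op 1: best P0=NH3 P1=-
Op 2: best P0=NH3 P1=NH1
Op 3: best P0=NH3 P1=NH1
Op 4: best P0=NH3 P1=NH1
Op 5: best P0=NH3 P1=NH4
Op 6: best P0=NH1 P1=NH4
Op 7: best P0=NH1 P1=NH4
Op 8: best P0=NH1 P1=NH4
Op 9: best P0=NH2 P1=NH4
Op 10: best P0=NH2 P1=NH4

Answer: P0:NH2 P1:NH4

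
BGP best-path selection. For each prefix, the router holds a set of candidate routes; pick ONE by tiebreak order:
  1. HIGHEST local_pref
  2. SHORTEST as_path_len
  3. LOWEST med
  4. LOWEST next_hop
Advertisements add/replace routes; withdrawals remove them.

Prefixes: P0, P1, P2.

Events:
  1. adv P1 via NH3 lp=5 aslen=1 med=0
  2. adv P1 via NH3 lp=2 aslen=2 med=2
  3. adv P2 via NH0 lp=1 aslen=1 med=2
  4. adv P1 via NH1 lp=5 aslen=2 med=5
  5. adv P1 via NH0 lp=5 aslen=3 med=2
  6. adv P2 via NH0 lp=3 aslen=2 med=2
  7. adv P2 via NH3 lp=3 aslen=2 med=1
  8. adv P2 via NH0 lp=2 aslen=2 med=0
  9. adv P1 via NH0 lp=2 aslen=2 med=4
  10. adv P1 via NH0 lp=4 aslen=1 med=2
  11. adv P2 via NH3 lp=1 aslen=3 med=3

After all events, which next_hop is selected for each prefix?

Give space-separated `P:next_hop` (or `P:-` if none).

Answer: P0:- P1:NH1 P2:NH0

Derivation:
Op 1: best P0=- P1=NH3 P2=-
Op 2: best P0=- P1=NH3 P2=-
Op 3: best P0=- P1=NH3 P2=NH0
Op 4: best P0=- P1=NH1 P2=NH0
Op 5: best P0=- P1=NH1 P2=NH0
Op 6: best P0=- P1=NH1 P2=NH0
Op 7: best P0=- P1=NH1 P2=NH3
Op 8: best P0=- P1=NH1 P2=NH3
Op 9: best P0=- P1=NH1 P2=NH3
Op 10: best P0=- P1=NH1 P2=NH3
Op 11: best P0=- P1=NH1 P2=NH0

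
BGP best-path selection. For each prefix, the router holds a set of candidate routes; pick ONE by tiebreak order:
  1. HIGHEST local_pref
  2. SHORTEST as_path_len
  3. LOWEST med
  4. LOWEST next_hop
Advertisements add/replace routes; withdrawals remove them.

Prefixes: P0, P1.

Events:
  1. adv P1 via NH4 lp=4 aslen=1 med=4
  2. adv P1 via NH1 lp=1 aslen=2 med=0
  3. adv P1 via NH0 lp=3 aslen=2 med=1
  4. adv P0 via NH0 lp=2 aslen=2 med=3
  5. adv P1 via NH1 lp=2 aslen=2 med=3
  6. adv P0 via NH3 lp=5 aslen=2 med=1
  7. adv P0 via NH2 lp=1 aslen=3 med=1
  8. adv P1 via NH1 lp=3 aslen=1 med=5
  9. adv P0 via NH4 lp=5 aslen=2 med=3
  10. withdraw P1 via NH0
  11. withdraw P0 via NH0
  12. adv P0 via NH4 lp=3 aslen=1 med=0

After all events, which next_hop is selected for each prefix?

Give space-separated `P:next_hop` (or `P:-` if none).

Answer: P0:NH3 P1:NH4

Derivation:
Op 1: best P0=- P1=NH4
Op 2: best P0=- P1=NH4
Op 3: best P0=- P1=NH4
Op 4: best P0=NH0 P1=NH4
Op 5: best P0=NH0 P1=NH4
Op 6: best P0=NH3 P1=NH4
Op 7: best P0=NH3 P1=NH4
Op 8: best P0=NH3 P1=NH4
Op 9: best P0=NH3 P1=NH4
Op 10: best P0=NH3 P1=NH4
Op 11: best P0=NH3 P1=NH4
Op 12: best P0=NH3 P1=NH4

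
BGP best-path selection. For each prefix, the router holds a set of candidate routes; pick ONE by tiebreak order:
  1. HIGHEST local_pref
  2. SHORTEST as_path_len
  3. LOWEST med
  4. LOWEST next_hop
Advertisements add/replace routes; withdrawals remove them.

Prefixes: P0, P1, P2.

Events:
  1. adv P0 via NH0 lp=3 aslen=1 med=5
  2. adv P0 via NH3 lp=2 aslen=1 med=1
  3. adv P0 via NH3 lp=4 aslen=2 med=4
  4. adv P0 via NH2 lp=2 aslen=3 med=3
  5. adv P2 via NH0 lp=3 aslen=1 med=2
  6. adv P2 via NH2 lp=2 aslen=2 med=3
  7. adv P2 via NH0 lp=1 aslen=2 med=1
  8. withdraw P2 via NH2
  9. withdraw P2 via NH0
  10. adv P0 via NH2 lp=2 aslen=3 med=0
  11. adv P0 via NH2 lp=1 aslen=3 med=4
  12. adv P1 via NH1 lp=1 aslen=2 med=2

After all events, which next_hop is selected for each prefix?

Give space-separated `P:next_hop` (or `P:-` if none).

Op 1: best P0=NH0 P1=- P2=-
Op 2: best P0=NH0 P1=- P2=-
Op 3: best P0=NH3 P1=- P2=-
Op 4: best P0=NH3 P1=- P2=-
Op 5: best P0=NH3 P1=- P2=NH0
Op 6: best P0=NH3 P1=- P2=NH0
Op 7: best P0=NH3 P1=- P2=NH2
Op 8: best P0=NH3 P1=- P2=NH0
Op 9: best P0=NH3 P1=- P2=-
Op 10: best P0=NH3 P1=- P2=-
Op 11: best P0=NH3 P1=- P2=-
Op 12: best P0=NH3 P1=NH1 P2=-

Answer: P0:NH3 P1:NH1 P2:-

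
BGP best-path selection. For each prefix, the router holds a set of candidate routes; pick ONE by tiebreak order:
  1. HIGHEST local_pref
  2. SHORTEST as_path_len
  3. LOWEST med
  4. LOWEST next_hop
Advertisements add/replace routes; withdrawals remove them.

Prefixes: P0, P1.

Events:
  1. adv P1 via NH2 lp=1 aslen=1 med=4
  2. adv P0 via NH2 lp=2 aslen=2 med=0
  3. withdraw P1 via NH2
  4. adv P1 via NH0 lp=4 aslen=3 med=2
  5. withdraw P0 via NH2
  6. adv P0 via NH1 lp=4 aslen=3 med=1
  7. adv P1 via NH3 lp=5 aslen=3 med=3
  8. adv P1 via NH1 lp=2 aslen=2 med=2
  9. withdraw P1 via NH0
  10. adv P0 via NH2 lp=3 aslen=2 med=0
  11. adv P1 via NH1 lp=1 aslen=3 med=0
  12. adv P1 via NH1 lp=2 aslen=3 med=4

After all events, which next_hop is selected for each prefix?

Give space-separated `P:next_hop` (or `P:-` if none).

Answer: P0:NH1 P1:NH3

Derivation:
Op 1: best P0=- P1=NH2
Op 2: best P0=NH2 P1=NH2
Op 3: best P0=NH2 P1=-
Op 4: best P0=NH2 P1=NH0
Op 5: best P0=- P1=NH0
Op 6: best P0=NH1 P1=NH0
Op 7: best P0=NH1 P1=NH3
Op 8: best P0=NH1 P1=NH3
Op 9: best P0=NH1 P1=NH3
Op 10: best P0=NH1 P1=NH3
Op 11: best P0=NH1 P1=NH3
Op 12: best P0=NH1 P1=NH3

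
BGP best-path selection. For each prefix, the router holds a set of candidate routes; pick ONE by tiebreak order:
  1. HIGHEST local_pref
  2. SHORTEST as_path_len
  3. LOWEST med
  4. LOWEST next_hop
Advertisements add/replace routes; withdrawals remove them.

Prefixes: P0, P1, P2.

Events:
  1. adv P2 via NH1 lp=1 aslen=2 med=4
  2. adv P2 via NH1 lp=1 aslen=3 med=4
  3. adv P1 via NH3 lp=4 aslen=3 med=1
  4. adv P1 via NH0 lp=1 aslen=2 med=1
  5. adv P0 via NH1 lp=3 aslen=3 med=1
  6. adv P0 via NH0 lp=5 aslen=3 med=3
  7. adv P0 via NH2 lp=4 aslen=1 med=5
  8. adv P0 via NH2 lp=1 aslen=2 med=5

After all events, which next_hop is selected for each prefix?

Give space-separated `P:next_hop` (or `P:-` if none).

Op 1: best P0=- P1=- P2=NH1
Op 2: best P0=- P1=- P2=NH1
Op 3: best P0=- P1=NH3 P2=NH1
Op 4: best P0=- P1=NH3 P2=NH1
Op 5: best P0=NH1 P1=NH3 P2=NH1
Op 6: best P0=NH0 P1=NH3 P2=NH1
Op 7: best P0=NH0 P1=NH3 P2=NH1
Op 8: best P0=NH0 P1=NH3 P2=NH1

Answer: P0:NH0 P1:NH3 P2:NH1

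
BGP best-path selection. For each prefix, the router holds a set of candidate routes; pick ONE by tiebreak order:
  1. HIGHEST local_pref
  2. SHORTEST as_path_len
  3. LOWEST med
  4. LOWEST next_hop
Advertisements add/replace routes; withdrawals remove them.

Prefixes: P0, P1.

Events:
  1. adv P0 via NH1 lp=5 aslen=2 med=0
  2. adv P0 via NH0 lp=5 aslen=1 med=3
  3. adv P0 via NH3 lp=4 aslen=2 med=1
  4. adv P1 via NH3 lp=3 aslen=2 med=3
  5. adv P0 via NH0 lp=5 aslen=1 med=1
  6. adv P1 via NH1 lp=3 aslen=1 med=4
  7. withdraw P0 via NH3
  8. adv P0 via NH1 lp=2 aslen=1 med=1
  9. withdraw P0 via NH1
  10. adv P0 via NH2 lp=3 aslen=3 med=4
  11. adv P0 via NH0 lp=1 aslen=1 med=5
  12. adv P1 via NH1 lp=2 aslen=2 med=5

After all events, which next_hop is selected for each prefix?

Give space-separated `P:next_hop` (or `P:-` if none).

Answer: P0:NH2 P1:NH3

Derivation:
Op 1: best P0=NH1 P1=-
Op 2: best P0=NH0 P1=-
Op 3: best P0=NH0 P1=-
Op 4: best P0=NH0 P1=NH3
Op 5: best P0=NH0 P1=NH3
Op 6: best P0=NH0 P1=NH1
Op 7: best P0=NH0 P1=NH1
Op 8: best P0=NH0 P1=NH1
Op 9: best P0=NH0 P1=NH1
Op 10: best P0=NH0 P1=NH1
Op 11: best P0=NH2 P1=NH1
Op 12: best P0=NH2 P1=NH3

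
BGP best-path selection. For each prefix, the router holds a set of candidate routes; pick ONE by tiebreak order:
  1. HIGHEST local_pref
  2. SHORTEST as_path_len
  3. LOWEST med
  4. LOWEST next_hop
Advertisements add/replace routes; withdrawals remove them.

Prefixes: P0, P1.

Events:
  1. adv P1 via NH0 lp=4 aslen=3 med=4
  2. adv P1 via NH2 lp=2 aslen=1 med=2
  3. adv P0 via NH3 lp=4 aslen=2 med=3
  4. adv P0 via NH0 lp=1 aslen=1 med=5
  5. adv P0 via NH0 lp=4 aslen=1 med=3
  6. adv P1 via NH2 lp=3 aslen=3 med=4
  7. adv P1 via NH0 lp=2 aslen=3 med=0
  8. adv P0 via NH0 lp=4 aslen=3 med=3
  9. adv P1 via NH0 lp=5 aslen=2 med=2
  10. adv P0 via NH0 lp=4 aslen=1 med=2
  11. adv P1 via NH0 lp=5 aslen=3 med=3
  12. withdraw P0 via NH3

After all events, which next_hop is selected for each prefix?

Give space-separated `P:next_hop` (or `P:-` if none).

Op 1: best P0=- P1=NH0
Op 2: best P0=- P1=NH0
Op 3: best P0=NH3 P1=NH0
Op 4: best P0=NH3 P1=NH0
Op 5: best P0=NH0 P1=NH0
Op 6: best P0=NH0 P1=NH0
Op 7: best P0=NH0 P1=NH2
Op 8: best P0=NH3 P1=NH2
Op 9: best P0=NH3 P1=NH0
Op 10: best P0=NH0 P1=NH0
Op 11: best P0=NH0 P1=NH0
Op 12: best P0=NH0 P1=NH0

Answer: P0:NH0 P1:NH0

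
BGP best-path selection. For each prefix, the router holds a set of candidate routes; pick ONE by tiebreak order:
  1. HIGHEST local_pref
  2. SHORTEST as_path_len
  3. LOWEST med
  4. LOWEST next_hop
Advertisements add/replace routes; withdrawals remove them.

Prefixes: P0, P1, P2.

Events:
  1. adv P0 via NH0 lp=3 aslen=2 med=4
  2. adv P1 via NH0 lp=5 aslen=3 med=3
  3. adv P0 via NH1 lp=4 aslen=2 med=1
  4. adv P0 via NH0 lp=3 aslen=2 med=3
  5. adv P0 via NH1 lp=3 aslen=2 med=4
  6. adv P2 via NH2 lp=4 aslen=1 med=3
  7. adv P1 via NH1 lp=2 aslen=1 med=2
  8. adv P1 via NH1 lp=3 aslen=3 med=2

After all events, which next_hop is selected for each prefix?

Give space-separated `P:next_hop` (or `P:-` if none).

Op 1: best P0=NH0 P1=- P2=-
Op 2: best P0=NH0 P1=NH0 P2=-
Op 3: best P0=NH1 P1=NH0 P2=-
Op 4: best P0=NH1 P1=NH0 P2=-
Op 5: best P0=NH0 P1=NH0 P2=-
Op 6: best P0=NH0 P1=NH0 P2=NH2
Op 7: best P0=NH0 P1=NH0 P2=NH2
Op 8: best P0=NH0 P1=NH0 P2=NH2

Answer: P0:NH0 P1:NH0 P2:NH2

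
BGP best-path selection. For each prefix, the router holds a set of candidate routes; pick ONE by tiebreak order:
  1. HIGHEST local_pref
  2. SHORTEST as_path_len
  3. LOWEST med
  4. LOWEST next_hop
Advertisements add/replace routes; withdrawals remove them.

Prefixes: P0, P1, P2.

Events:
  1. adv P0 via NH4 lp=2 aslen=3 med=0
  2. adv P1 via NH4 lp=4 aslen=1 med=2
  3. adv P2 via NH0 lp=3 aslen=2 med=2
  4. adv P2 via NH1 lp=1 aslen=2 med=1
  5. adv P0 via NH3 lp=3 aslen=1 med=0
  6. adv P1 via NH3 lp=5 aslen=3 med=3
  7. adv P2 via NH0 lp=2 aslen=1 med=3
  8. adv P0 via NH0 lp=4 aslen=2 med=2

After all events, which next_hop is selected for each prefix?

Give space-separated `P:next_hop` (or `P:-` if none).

Answer: P0:NH0 P1:NH3 P2:NH0

Derivation:
Op 1: best P0=NH4 P1=- P2=-
Op 2: best P0=NH4 P1=NH4 P2=-
Op 3: best P0=NH4 P1=NH4 P2=NH0
Op 4: best P0=NH4 P1=NH4 P2=NH0
Op 5: best P0=NH3 P1=NH4 P2=NH0
Op 6: best P0=NH3 P1=NH3 P2=NH0
Op 7: best P0=NH3 P1=NH3 P2=NH0
Op 8: best P0=NH0 P1=NH3 P2=NH0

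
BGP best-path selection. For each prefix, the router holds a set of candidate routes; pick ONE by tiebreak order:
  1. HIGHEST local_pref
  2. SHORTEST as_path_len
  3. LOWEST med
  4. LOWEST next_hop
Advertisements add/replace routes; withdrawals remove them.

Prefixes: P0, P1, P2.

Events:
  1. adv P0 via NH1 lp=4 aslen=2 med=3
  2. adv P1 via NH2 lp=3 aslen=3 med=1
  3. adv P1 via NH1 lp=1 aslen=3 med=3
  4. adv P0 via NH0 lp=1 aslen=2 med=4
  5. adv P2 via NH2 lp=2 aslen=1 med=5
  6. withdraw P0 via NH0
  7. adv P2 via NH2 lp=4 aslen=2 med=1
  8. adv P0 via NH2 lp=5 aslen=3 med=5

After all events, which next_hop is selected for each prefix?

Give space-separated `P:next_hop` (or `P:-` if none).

Op 1: best P0=NH1 P1=- P2=-
Op 2: best P0=NH1 P1=NH2 P2=-
Op 3: best P0=NH1 P1=NH2 P2=-
Op 4: best P0=NH1 P1=NH2 P2=-
Op 5: best P0=NH1 P1=NH2 P2=NH2
Op 6: best P0=NH1 P1=NH2 P2=NH2
Op 7: best P0=NH1 P1=NH2 P2=NH2
Op 8: best P0=NH2 P1=NH2 P2=NH2

Answer: P0:NH2 P1:NH2 P2:NH2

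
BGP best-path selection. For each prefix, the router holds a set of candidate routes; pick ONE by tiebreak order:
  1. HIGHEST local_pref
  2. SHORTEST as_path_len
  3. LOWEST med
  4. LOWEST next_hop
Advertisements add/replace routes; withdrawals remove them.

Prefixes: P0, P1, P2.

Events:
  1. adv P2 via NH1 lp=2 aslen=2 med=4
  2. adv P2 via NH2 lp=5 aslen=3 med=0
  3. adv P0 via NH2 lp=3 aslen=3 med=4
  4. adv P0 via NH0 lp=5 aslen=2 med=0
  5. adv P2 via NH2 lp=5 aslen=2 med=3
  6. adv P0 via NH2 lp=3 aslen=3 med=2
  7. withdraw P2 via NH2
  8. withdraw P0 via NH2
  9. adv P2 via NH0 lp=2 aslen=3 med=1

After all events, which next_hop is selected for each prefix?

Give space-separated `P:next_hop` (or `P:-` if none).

Op 1: best P0=- P1=- P2=NH1
Op 2: best P0=- P1=- P2=NH2
Op 3: best P0=NH2 P1=- P2=NH2
Op 4: best P0=NH0 P1=- P2=NH2
Op 5: best P0=NH0 P1=- P2=NH2
Op 6: best P0=NH0 P1=- P2=NH2
Op 7: best P0=NH0 P1=- P2=NH1
Op 8: best P0=NH0 P1=- P2=NH1
Op 9: best P0=NH0 P1=- P2=NH1

Answer: P0:NH0 P1:- P2:NH1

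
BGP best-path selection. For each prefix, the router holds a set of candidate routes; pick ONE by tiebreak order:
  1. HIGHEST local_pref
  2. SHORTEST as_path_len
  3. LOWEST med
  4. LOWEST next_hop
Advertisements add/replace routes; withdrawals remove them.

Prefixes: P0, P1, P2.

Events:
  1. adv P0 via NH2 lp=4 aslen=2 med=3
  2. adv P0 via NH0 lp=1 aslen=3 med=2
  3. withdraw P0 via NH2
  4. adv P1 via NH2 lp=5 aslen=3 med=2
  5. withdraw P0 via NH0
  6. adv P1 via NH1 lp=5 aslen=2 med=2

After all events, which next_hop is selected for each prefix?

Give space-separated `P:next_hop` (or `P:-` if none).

Op 1: best P0=NH2 P1=- P2=-
Op 2: best P0=NH2 P1=- P2=-
Op 3: best P0=NH0 P1=- P2=-
Op 4: best P0=NH0 P1=NH2 P2=-
Op 5: best P0=- P1=NH2 P2=-
Op 6: best P0=- P1=NH1 P2=-

Answer: P0:- P1:NH1 P2:-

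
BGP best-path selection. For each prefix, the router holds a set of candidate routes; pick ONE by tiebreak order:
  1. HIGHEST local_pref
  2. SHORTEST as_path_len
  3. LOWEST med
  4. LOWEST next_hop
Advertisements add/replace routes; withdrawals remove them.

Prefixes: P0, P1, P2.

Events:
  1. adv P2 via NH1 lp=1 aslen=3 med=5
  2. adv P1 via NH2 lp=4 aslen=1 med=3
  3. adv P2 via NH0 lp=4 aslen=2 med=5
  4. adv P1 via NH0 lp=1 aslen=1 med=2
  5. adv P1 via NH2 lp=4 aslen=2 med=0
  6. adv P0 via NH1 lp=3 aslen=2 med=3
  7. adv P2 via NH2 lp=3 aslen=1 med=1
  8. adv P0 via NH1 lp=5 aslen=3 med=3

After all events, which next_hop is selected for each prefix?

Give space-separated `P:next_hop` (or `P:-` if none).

Op 1: best P0=- P1=- P2=NH1
Op 2: best P0=- P1=NH2 P2=NH1
Op 3: best P0=- P1=NH2 P2=NH0
Op 4: best P0=- P1=NH2 P2=NH0
Op 5: best P0=- P1=NH2 P2=NH0
Op 6: best P0=NH1 P1=NH2 P2=NH0
Op 7: best P0=NH1 P1=NH2 P2=NH0
Op 8: best P0=NH1 P1=NH2 P2=NH0

Answer: P0:NH1 P1:NH2 P2:NH0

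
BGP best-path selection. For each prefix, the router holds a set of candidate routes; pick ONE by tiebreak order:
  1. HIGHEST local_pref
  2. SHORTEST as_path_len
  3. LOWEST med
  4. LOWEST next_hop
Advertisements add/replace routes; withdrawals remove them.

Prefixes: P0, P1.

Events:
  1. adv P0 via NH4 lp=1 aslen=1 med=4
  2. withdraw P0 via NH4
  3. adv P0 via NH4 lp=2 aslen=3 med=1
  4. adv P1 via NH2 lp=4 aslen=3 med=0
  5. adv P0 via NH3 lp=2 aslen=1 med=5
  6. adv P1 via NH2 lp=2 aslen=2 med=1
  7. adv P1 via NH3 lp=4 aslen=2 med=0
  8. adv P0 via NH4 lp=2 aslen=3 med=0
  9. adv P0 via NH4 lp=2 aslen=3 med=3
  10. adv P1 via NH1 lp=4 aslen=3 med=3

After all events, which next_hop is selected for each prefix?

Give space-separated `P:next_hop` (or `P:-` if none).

Op 1: best P0=NH4 P1=-
Op 2: best P0=- P1=-
Op 3: best P0=NH4 P1=-
Op 4: best P0=NH4 P1=NH2
Op 5: best P0=NH3 P1=NH2
Op 6: best P0=NH3 P1=NH2
Op 7: best P0=NH3 P1=NH3
Op 8: best P0=NH3 P1=NH3
Op 9: best P0=NH3 P1=NH3
Op 10: best P0=NH3 P1=NH3

Answer: P0:NH3 P1:NH3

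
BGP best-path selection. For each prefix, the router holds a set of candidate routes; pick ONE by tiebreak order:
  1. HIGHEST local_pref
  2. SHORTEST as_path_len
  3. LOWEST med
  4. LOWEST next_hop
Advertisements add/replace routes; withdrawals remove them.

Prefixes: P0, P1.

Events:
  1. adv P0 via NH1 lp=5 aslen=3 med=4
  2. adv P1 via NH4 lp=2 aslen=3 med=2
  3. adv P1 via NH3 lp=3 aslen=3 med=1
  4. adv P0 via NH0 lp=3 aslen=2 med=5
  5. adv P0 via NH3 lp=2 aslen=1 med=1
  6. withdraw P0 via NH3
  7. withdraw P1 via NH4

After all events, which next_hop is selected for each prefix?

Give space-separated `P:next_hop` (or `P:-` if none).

Answer: P0:NH1 P1:NH3

Derivation:
Op 1: best P0=NH1 P1=-
Op 2: best P0=NH1 P1=NH4
Op 3: best P0=NH1 P1=NH3
Op 4: best P0=NH1 P1=NH3
Op 5: best P0=NH1 P1=NH3
Op 6: best P0=NH1 P1=NH3
Op 7: best P0=NH1 P1=NH3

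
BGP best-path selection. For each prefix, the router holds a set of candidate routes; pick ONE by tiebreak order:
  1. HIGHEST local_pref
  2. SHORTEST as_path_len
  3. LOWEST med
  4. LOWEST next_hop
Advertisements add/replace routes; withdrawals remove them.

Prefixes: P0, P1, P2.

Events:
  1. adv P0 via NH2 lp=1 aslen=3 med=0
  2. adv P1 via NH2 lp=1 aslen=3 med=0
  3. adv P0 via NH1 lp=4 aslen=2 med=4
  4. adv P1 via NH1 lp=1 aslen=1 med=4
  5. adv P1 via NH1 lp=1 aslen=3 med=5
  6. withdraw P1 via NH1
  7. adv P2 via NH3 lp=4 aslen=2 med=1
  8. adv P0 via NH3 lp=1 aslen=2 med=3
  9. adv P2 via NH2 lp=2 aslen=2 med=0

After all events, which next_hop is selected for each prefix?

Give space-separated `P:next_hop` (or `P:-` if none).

Op 1: best P0=NH2 P1=- P2=-
Op 2: best P0=NH2 P1=NH2 P2=-
Op 3: best P0=NH1 P1=NH2 P2=-
Op 4: best P0=NH1 P1=NH1 P2=-
Op 5: best P0=NH1 P1=NH2 P2=-
Op 6: best P0=NH1 P1=NH2 P2=-
Op 7: best P0=NH1 P1=NH2 P2=NH3
Op 8: best P0=NH1 P1=NH2 P2=NH3
Op 9: best P0=NH1 P1=NH2 P2=NH3

Answer: P0:NH1 P1:NH2 P2:NH3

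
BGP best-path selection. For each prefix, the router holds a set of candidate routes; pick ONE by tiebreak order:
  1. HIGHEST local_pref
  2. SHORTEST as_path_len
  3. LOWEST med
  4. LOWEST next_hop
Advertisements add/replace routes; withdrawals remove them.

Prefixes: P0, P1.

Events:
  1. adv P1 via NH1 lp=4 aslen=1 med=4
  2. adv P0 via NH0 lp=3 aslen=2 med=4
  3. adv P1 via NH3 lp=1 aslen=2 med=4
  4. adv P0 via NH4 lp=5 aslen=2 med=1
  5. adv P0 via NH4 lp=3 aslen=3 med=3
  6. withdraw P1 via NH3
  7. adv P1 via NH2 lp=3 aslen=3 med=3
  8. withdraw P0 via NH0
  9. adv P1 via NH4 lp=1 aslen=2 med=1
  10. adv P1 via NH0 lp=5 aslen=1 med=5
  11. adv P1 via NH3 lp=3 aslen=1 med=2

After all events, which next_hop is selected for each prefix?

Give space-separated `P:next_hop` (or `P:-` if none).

Op 1: best P0=- P1=NH1
Op 2: best P0=NH0 P1=NH1
Op 3: best P0=NH0 P1=NH1
Op 4: best P0=NH4 P1=NH1
Op 5: best P0=NH0 P1=NH1
Op 6: best P0=NH0 P1=NH1
Op 7: best P0=NH0 P1=NH1
Op 8: best P0=NH4 P1=NH1
Op 9: best P0=NH4 P1=NH1
Op 10: best P0=NH4 P1=NH0
Op 11: best P0=NH4 P1=NH0

Answer: P0:NH4 P1:NH0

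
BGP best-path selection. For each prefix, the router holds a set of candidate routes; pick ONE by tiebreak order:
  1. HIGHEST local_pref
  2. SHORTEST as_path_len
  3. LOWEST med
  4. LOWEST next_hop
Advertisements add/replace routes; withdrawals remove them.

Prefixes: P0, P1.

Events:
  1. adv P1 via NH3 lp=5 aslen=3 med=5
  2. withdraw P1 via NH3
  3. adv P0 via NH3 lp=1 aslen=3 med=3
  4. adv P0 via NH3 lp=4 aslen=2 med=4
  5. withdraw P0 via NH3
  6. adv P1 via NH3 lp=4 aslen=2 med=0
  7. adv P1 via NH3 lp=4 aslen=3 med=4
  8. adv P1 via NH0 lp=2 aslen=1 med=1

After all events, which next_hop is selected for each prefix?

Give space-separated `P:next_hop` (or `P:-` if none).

Answer: P0:- P1:NH3

Derivation:
Op 1: best P0=- P1=NH3
Op 2: best P0=- P1=-
Op 3: best P0=NH3 P1=-
Op 4: best P0=NH3 P1=-
Op 5: best P0=- P1=-
Op 6: best P0=- P1=NH3
Op 7: best P0=- P1=NH3
Op 8: best P0=- P1=NH3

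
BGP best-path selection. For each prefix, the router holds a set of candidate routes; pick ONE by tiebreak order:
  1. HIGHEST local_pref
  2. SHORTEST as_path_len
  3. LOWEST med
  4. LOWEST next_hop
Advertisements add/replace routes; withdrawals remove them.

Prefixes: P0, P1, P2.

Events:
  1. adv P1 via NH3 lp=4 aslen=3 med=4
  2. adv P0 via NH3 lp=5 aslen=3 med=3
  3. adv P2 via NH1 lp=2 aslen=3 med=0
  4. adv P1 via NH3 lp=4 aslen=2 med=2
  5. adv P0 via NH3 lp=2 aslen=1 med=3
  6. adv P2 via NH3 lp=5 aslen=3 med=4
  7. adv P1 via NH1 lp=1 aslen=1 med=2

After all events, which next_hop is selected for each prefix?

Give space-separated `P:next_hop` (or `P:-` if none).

Op 1: best P0=- P1=NH3 P2=-
Op 2: best P0=NH3 P1=NH3 P2=-
Op 3: best P0=NH3 P1=NH3 P2=NH1
Op 4: best P0=NH3 P1=NH3 P2=NH1
Op 5: best P0=NH3 P1=NH3 P2=NH1
Op 6: best P0=NH3 P1=NH3 P2=NH3
Op 7: best P0=NH3 P1=NH3 P2=NH3

Answer: P0:NH3 P1:NH3 P2:NH3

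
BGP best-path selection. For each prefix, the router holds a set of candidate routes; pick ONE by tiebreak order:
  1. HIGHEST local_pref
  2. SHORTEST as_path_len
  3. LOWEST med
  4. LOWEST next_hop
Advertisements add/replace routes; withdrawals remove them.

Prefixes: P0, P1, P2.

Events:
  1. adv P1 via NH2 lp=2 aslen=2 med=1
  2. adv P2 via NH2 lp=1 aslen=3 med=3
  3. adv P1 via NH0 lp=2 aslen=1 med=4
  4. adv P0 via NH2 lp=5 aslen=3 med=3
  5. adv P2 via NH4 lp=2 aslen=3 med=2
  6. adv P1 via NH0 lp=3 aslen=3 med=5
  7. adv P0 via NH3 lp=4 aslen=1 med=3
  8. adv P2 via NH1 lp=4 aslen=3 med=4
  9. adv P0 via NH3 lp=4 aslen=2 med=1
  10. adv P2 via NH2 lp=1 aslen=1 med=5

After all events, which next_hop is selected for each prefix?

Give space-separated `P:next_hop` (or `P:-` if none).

Op 1: best P0=- P1=NH2 P2=-
Op 2: best P0=- P1=NH2 P2=NH2
Op 3: best P0=- P1=NH0 P2=NH2
Op 4: best P0=NH2 P1=NH0 P2=NH2
Op 5: best P0=NH2 P1=NH0 P2=NH4
Op 6: best P0=NH2 P1=NH0 P2=NH4
Op 7: best P0=NH2 P1=NH0 P2=NH4
Op 8: best P0=NH2 P1=NH0 P2=NH1
Op 9: best P0=NH2 P1=NH0 P2=NH1
Op 10: best P0=NH2 P1=NH0 P2=NH1

Answer: P0:NH2 P1:NH0 P2:NH1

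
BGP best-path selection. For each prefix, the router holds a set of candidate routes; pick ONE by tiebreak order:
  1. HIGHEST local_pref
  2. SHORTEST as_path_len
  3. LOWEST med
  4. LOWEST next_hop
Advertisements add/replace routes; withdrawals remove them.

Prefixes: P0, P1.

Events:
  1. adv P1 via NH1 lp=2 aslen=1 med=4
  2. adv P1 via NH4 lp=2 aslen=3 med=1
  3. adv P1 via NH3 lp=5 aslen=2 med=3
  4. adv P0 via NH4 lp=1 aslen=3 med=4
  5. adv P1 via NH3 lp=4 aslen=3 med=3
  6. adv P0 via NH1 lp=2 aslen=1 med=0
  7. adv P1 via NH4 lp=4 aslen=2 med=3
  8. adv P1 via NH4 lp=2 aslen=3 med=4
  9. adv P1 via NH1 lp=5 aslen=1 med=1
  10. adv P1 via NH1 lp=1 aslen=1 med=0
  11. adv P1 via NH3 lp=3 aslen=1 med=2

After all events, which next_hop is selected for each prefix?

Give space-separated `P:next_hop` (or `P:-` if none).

Op 1: best P0=- P1=NH1
Op 2: best P0=- P1=NH1
Op 3: best P0=- P1=NH3
Op 4: best P0=NH4 P1=NH3
Op 5: best P0=NH4 P1=NH3
Op 6: best P0=NH1 P1=NH3
Op 7: best P0=NH1 P1=NH4
Op 8: best P0=NH1 P1=NH3
Op 9: best P0=NH1 P1=NH1
Op 10: best P0=NH1 P1=NH3
Op 11: best P0=NH1 P1=NH3

Answer: P0:NH1 P1:NH3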